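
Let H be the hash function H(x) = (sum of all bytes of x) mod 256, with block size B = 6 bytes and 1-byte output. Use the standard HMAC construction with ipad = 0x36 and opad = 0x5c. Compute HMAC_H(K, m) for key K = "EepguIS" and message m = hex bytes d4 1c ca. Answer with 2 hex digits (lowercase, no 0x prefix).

Key "EepguIS" = 45 65 70 67 75 49 53 is 7 bytes > B = 6, so hash it first: H(key) = 92, then zero-pad to 6 bytes: K' = 92 00 00 00 00 00.
K' ⊕ ipad = a4 36 36 36 36 36.  K' ⊕ opad = ce 5c 5c 5c 5c 5c.
Inner input = (K'⊕ipad) ∥ m = a4 36 36 36 36 36 ∥ d4 1c ca.
Inner hash: sum = 164+54+54+54+54+54+212+28+202 = 876; mod 256 = 108 → 6c.
Outer input = (K'⊕opad) ∥ inner = ce 5c 5c 5c 5c 5c ∥ 6c.
Outer hash (tag): sum = 206+92+92+92+92+92+108 = 774; mod 256 = 6 → 06.

06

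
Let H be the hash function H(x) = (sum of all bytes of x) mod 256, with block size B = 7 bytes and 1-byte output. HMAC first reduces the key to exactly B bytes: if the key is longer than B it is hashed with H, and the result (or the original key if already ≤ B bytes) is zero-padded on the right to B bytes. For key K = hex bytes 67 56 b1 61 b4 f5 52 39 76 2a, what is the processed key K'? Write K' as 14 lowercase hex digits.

a3000000000000

|K| = 10 > B = 7, so first hash the key.
H(K): sum = 103+86+177+97+180+245+82+57+118+42 = 1187; mod 256 = 163 → a3.
Zero-pad H(K) = a3 to 7 bytes: K' = a3 00 00 00 00 00 00.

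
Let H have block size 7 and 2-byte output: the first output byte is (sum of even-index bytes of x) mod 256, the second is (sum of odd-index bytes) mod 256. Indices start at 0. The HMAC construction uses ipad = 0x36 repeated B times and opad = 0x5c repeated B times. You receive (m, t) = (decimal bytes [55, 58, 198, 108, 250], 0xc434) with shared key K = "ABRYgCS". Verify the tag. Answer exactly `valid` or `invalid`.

Key "ABRYgCS" = 41 42 52 59 67 43 53 is exactly B = 7 bytes: K' = 41 42 52 59 67 43 53.
K' ⊕ ipad = 77 74 64 6f 51 75 65; K' ⊕ opad = 1d 1e 0e 05 3b 1f 0f.
Inner hash: even-index sum = 567 mod 256 = 55; odd-index sum = 847 mod 256 = 79 → 37 4f.
Outer hash (recomputed tag): even-index sum = 196 mod 256 = 196; odd-index sum = 121 mod 256 = 121 → c4 79.
Recomputed tag = c479; claimed = c434 → mismatch.

invalid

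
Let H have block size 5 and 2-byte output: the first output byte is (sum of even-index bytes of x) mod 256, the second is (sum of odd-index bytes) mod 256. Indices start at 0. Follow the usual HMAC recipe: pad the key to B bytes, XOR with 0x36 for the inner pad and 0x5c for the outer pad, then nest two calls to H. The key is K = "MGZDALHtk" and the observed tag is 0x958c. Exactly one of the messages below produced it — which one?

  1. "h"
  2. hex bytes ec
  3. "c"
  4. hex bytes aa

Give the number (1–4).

Key "MGZDALHtk" = 4d 47 5a 44 41 4c 48 74 6b is 9 bytes > B = 5, so hash it first: H(key) = 9b 4b, then zero-pad to 5 bytes: K' = 9b 4b 00 00 00.
K' ⊕ ipad = ad 7d 36 36 36; K' ⊕ opad = c7 17 5c 5c 5c.
m1: inner = H(ad 7d 36 36 36 68) = 19 1b; tag = H(c7 17 5c 5c 5c 19 1b) = 9a8c
m2: inner = H(ad 7d 36 36 36 ec) = 19 9f; tag = H(c7 17 5c 5c 5c 19 9f) = 1e8c
m3: inner = H(ad 7d 36 36 36 63) = 19 16; tag = H(c7 17 5c 5c 5c 19 16) = 958c ← matches
m4: inner = H(ad 7d 36 36 36 aa) = 19 5d; tag = H(c7 17 5c 5c 5c 19 5d) = dc8c

3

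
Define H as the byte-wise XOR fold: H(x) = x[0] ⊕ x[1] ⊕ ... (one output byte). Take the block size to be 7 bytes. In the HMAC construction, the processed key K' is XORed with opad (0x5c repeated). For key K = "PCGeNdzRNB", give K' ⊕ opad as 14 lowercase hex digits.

635c5c5c5c5c5c

Key "PCGeNdzRNB" = 50 43 47 65 4e 64 7a 52 4e 42 is 10 bytes > B = 7, so hash it first: H(key) = 3f, then zero-pad to 7 bytes: K' = 3f 00 00 00 00 00 00.
XOR each byte with 0x5c: 3f⊕5c=63, 00⊕5c=5c, 00⊕5c=5c, 00⊕5c=5c, 00⊕5c=5c, 00⊕5c=5c, 00⊕5c=5c.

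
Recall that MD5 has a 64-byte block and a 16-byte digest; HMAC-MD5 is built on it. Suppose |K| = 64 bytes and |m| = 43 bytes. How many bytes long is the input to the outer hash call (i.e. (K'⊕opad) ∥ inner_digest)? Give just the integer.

Key is 64 ≤ 64 bytes, zero-padded: |K'| = 64.
Outer input = (K'⊕opad) ∥ H(inner) → 64 + 16 = 80 bytes.

80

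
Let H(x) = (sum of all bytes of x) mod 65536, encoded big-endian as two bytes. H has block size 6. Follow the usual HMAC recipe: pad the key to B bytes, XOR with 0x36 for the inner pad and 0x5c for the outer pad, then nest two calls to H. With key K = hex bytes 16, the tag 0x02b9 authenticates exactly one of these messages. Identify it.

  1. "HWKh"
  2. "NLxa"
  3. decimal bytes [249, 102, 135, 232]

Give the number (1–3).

2

Key hex bytes 16 is 1 byte ≤ B = 6; zero-pad to 6 bytes: K' = 16 00 00 00 00 00.
K' ⊕ ipad = 20 36 36 36 36 36; K' ⊕ opad = 4a 5c 5c 5c 5c 5c.
m1: inner = H(20 36 36 36 36 36 48 57 4b 68) = 02 80; tag = H(4a 5c 5c 5c 5c 5c 02 80) = 0298
m2: inner = H(20 36 36 36 36 36 4e 4c 78 61) = 02 a1; tag = H(4a 5c 5c 5c 5c 5c 02 a1) = 02b9 ← matches
m3: inner = H(20 36 36 36 36 36 f9 66 87 e8) = 03 fc; tag = H(4a 5c 5c 5c 5c 5c 03 fc) = 0315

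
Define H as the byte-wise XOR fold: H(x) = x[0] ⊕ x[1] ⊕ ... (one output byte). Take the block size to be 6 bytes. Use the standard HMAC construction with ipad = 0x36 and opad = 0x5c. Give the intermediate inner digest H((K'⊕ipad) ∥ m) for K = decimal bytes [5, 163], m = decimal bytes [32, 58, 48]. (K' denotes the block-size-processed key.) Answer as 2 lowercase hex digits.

Key decimal bytes [5, 163] = 05 a3 is 2 bytes ≤ B = 6; zero-pad to 6 bytes: K' = 05 a3 00 00 00 00.
K' ⊕ ipad = 33 95 36 36 36 36.
Inner input = 33 95 36 36 36 36 ∥ 20 3a 30.
Inner hash: XOR 33⊕95⊕36⊕36⊕36⊕36⊕20⊕3a⊕30 = 8c.

8c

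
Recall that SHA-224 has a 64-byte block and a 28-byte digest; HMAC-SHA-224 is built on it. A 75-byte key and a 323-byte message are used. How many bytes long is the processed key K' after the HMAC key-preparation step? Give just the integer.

64

Key is 75 > 64 bytes, so it is hashed to 28 bytes then zero-padded to 64: |K'| = 64.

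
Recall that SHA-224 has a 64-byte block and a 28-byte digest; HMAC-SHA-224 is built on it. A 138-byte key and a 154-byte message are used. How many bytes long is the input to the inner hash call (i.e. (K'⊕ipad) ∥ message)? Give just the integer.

Key is 138 > 64 bytes, so it is hashed to 28 bytes then zero-padded to 64: |K'| = 64.
Inner input = (K'⊕ipad) ∥ m → 64 + 154 = 218 bytes.

218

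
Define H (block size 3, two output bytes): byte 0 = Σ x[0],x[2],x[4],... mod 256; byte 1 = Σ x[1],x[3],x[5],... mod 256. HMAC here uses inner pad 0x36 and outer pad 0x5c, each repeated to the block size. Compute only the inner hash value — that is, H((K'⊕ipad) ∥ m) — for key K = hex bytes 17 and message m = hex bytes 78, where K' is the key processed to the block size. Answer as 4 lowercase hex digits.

57ae

Key hex bytes 17 is 1 byte ≤ B = 3; zero-pad to 3 bytes: K' = 17 00 00.
K' ⊕ ipad = 21 36 36.
Inner input = 21 36 36 ∥ 78.
Inner hash: even-index sum = 87 mod 256 = 87; odd-index sum = 174 mod 256 = 174 → 57 ae.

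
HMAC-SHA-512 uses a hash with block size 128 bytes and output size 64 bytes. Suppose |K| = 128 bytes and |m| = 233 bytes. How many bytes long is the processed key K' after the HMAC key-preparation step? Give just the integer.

128

Key is 128 ≤ 128 bytes, zero-padded: |K'| = 128.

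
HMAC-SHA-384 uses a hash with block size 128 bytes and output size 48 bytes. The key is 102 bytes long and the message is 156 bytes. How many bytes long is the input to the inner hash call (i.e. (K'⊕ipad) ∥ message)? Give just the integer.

Key is 102 ≤ 128 bytes, zero-padded: |K'| = 128.
Inner input = (K'⊕ipad) ∥ m → 128 + 156 = 284 bytes.

284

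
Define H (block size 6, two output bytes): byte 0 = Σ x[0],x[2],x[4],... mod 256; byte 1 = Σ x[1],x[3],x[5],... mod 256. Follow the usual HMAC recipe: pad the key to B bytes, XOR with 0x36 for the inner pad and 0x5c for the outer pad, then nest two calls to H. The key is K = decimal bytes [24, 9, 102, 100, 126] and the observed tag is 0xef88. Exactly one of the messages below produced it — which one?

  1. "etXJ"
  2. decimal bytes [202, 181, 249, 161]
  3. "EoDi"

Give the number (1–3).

Key decimal bytes [24, 9, 102, 100, 126] = 18 09 66 64 7e is 5 bytes ≤ B = 6; zero-pad to 6 bytes: K' = 18 09 66 64 7e 00.
K' ⊕ ipad = 2e 3f 50 52 48 36; K' ⊕ opad = 44 55 3a 38 22 5c.
m1: inner = H(2e 3f 50 52 48 36 65 74 58 4a) = 83 85; tag = H(44 55 3a 38 22 5c 83 85) = 236e
m2: inner = H(2e 3f 50 52 48 36 ca b5 f9 a1) = 89 1d; tag = H(44 55 3a 38 22 5c 89 1d) = 2906
m3: inner = H(2e 3f 50 52 48 36 45 6f 44 69) = 4f 9f; tag = H(44 55 3a 38 22 5c 4f 9f) = ef88 ← matches

3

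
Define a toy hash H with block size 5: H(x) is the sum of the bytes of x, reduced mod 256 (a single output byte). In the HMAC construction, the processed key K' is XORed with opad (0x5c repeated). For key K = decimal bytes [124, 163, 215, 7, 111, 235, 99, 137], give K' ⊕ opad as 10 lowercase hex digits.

Key decimal bytes [124, 163, 215, 7, 111, 235, 99, 137] = 7c a3 d7 07 6f eb 63 89 is 8 bytes > B = 5, so hash it first: H(key) = 43, then zero-pad to 5 bytes: K' = 43 00 00 00 00.
XOR each byte with 0x5c: 43⊕5c=1f, 00⊕5c=5c, 00⊕5c=5c, 00⊕5c=5c, 00⊕5c=5c.

1f5c5c5c5c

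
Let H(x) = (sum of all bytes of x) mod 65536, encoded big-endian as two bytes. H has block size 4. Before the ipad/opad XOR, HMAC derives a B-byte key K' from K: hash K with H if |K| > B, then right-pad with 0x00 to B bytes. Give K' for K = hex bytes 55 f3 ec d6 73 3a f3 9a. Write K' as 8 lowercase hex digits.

|K| = 8 > B = 4, so first hash the key.
H(K): sum = 85+243+236+214+115+58+243+154 = 1348 → 05 44.
Zero-pad H(K) = 05 44 to 4 bytes: K' = 05 44 00 00.

05440000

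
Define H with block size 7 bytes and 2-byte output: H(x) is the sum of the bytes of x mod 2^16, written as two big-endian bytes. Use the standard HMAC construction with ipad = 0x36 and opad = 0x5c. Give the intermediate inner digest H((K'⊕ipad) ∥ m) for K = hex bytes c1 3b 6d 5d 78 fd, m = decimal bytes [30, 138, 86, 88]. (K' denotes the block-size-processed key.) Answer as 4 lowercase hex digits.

046f

Key hex bytes c1 3b 6d 5d 78 fd is 6 bytes ≤ B = 7; zero-pad to 7 bytes: K' = c1 3b 6d 5d 78 fd 00.
K' ⊕ ipad = f7 0d 5b 6b 4e cb 36.
Inner input = f7 0d 5b 6b 4e cb 36 ∥ 1e 8a 56 58.
Inner hash: sum = 247+13+91+107+78+203+54+30+138+86+88 = 1135 → 04 6f.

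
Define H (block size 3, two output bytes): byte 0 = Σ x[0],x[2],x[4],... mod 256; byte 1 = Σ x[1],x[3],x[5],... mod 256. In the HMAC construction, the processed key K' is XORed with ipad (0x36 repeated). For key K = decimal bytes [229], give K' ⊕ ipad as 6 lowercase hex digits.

d33636

Key decimal bytes [229] = e5 is 1 byte ≤ B = 3; zero-pad to 3 bytes: K' = e5 00 00.
XOR each byte with 0x36: e5⊕36=d3, 00⊕36=36, 00⊕36=36.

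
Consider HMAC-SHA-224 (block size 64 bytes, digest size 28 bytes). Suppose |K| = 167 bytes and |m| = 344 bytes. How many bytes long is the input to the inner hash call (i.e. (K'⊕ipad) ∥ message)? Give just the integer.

408

Key is 167 > 64 bytes, so it is hashed to 28 bytes then zero-padded to 64: |K'| = 64.
Inner input = (K'⊕ipad) ∥ m → 64 + 344 = 408 bytes.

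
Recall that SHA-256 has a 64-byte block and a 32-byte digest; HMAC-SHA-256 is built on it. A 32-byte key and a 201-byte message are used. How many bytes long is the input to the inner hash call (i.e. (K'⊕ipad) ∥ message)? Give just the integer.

265

Key is 32 ≤ 64 bytes, zero-padded: |K'| = 64.
Inner input = (K'⊕ipad) ∥ m → 64 + 201 = 265 bytes.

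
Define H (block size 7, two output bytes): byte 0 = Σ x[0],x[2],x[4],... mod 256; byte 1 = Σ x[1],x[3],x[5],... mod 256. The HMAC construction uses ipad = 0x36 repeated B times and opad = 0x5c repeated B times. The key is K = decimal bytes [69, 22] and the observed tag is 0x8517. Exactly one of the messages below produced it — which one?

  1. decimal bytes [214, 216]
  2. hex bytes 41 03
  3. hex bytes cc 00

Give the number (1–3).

Key decimal bytes [69, 22] = 45 16 is 2 bytes ≤ B = 7; zero-pad to 7 bytes: K' = 45 16 00 00 00 00 00.
K' ⊕ ipad = 73 20 36 36 36 36 36; K' ⊕ opad = 19 4a 5c 5c 5c 5c 5c.
m1: inner = H(73 20 36 36 36 36 36 d6 d8) = ed 62; tag = H(19 4a 5c 5c 5c 5c 5c ed 62) = 8fef
m2: inner = H(73 20 36 36 36 36 36 41 03) = 18 cd; tag = H(19 4a 5c 5c 5c 5c 5c 18 cd) = fa1a
m3: inner = H(73 20 36 36 36 36 36 cc 00) = 15 58; tag = H(19 4a 5c 5c 5c 5c 5c 15 58) = 8517 ← matches

3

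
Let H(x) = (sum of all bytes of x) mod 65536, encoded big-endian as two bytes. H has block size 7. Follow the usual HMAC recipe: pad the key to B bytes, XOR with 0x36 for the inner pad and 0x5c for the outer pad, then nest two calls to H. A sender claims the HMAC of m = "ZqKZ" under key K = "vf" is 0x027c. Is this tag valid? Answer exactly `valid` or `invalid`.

Key "vf" = 76 66 is 2 bytes ≤ B = 7; zero-pad to 7 bytes: K' = 76 66 00 00 00 00 00.
K' ⊕ ipad = 40 50 36 36 36 36 36; K' ⊕ opad = 2a 3a 5c 5c 5c 5c 5c.
Inner hash: sum = 64+80+54+54+54+54+54+90+113+75+90 = 782 → 03 0e.
Outer hash (recomputed tag): sum = 42+58+92+92+92+92+92+3+14 = 577 → 02 41.
Recomputed tag = 0241; claimed = 027c → mismatch.

invalid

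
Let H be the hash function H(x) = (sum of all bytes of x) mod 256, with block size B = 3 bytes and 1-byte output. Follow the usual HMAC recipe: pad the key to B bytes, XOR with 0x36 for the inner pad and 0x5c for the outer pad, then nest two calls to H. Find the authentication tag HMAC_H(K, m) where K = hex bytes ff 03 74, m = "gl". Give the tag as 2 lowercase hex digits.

3d

Key hex bytes ff 03 74 is exactly B = 3 bytes: K' = ff 03 74.
K' ⊕ ipad = c9 35 42.  K' ⊕ opad = a3 5f 28.
Inner input = (K'⊕ipad) ∥ m = c9 35 42 ∥ 67 6c.
Inner hash: sum = 201+53+66+103+108 = 531; mod 256 = 19 → 13.
Outer input = (K'⊕opad) ∥ inner = a3 5f 28 ∥ 13.
Outer hash (tag): sum = 163+95+40+19 = 317; mod 256 = 61 → 3d.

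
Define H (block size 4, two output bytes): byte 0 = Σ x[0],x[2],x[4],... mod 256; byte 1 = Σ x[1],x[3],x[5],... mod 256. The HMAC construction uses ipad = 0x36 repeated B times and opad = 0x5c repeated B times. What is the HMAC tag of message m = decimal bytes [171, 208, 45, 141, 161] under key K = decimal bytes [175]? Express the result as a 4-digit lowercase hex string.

Key decimal bytes [175] = af is 1 byte ≤ B = 4; zero-pad to 4 bytes: K' = af 00 00 00.
K' ⊕ ipad = 99 36 36 36.  K' ⊕ opad = f3 5c 5c 5c.
Inner input = (K'⊕ipad) ∥ m = 99 36 36 36 ∥ ab d0 2d 8d a1.
Inner hash: even-index sum = 584 mod 256 = 72; odd-index sum = 457 mod 256 = 201 → 48 c9.
Outer input = (K'⊕opad) ∥ inner = f3 5c 5c 5c ∥ 48 c9.
Outer hash (tag): even-index sum = 407 mod 256 = 151; odd-index sum = 385 mod 256 = 129 → 97 81.

9781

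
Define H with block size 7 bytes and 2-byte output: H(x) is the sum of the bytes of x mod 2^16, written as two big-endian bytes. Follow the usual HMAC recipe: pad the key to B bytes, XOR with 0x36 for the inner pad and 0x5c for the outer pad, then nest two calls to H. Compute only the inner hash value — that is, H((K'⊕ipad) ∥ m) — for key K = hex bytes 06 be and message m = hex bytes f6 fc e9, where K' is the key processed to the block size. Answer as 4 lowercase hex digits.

Key hex bytes 06 be is 2 bytes ≤ B = 7; zero-pad to 7 bytes: K' = 06 be 00 00 00 00 00.
K' ⊕ ipad = 30 88 36 36 36 36 36.
Inner input = 30 88 36 36 36 36 36 ∥ f6 fc e9.
Inner hash: sum = 48+136+54+54+54+54+54+246+252+233 = 1185 → 04 a1.

04a1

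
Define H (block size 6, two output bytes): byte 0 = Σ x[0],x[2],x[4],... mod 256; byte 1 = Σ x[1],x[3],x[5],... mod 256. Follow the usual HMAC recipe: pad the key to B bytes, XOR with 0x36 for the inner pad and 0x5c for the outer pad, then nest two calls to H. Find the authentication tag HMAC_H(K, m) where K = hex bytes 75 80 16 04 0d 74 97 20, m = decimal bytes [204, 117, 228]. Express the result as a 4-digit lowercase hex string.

Key hex bytes 75 80 16 04 0d 74 97 20 is 8 bytes > B = 6, so hash it first: H(key) = 2f 18, then zero-pad to 6 bytes: K' = 2f 18 00 00 00 00.
K' ⊕ ipad = 19 2e 36 36 36 36.  K' ⊕ opad = 73 44 5c 5c 5c 5c.
Inner input = (K'⊕ipad) ∥ m = 19 2e 36 36 36 36 ∥ cc 75 e4.
Inner hash: even-index sum = 565 mod 256 = 53; odd-index sum = 271 mod 256 = 15 → 35 0f.
Outer input = (K'⊕opad) ∥ inner = 73 44 5c 5c 5c 5c ∥ 35 0f.
Outer hash (tag): even-index sum = 352 mod 256 = 96; odd-index sum = 267 mod 256 = 11 → 60 0b.

600b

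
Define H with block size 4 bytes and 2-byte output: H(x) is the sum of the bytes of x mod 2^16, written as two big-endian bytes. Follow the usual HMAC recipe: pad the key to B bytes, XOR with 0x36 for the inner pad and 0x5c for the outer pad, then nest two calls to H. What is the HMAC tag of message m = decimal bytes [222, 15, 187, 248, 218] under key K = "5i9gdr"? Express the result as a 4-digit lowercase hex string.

019e

Key "5i9gdr" = 35 69 39 67 64 72 is 6 bytes > B = 4, so hash it first: H(key) = 02 14, then zero-pad to 4 bytes: K' = 02 14 00 00.
K' ⊕ ipad = 34 22 36 36.  K' ⊕ opad = 5e 48 5c 5c.
Inner input = (K'⊕ipad) ∥ m = 34 22 36 36 ∥ de 0f bb f8 da.
Inner hash: sum = 52+34+54+54+222+15+187+248+218 = 1084 → 04 3c.
Outer input = (K'⊕opad) ∥ inner = 5e 48 5c 5c ∥ 04 3c.
Outer hash (tag): sum = 94+72+92+92+4+60 = 414 → 01 9e.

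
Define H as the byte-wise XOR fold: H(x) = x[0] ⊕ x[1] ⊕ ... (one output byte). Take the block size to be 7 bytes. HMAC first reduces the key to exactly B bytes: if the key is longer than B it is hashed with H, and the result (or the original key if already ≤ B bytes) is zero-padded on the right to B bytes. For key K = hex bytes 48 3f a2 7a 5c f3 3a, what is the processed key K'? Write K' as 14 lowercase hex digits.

Key hex bytes 48 3f a2 7a 5c f3 3a is exactly B = 7 bytes: K' = 48 3f a2 7a 5c f3 3a.

483fa27a5cf33a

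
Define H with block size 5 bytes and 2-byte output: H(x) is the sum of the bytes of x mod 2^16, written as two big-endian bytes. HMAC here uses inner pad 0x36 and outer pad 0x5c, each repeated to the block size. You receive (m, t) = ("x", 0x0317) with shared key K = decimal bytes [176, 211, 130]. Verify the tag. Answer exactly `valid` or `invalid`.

valid

Key decimal bytes [176, 211, 130] = b0 d3 82 is 3 bytes ≤ B = 5; zero-pad to 5 bytes: K' = b0 d3 82 00 00.
K' ⊕ ipad = 86 e5 b4 36 36; K' ⊕ opad = ec 8f de 5c 5c.
Inner hash: sum = 134+229+180+54+54+120 = 771 → 03 03.
Outer hash (recomputed tag): sum = 236+143+222+92+92+3+3 = 791 → 03 17.
Recomputed tag = 0317; claimed = 0317 → match.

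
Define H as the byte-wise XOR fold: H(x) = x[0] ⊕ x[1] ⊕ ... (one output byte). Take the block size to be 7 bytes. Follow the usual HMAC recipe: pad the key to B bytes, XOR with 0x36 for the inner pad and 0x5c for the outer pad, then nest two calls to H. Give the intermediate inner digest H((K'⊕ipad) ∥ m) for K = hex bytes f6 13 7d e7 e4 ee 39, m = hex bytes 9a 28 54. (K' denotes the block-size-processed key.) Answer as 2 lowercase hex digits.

9c

Key hex bytes f6 13 7d e7 e4 ee 39 is exactly B = 7 bytes: K' = f6 13 7d e7 e4 ee 39.
K' ⊕ ipad = c0 25 4b d1 d2 d8 0f.
Inner input = c0 25 4b d1 d2 d8 0f ∥ 9a 28 54.
Inner hash: XOR c0⊕25⊕4b⊕d1⊕d2⊕d8⊕0f⊕9a⊕28⊕54 = 9c.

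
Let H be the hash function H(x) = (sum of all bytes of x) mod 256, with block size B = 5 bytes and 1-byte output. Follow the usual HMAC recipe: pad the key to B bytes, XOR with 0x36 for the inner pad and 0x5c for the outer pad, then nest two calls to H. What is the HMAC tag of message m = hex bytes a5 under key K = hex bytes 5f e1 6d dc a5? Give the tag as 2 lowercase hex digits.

27

Key hex bytes 5f e1 6d dc a5 is exactly B = 5 bytes: K' = 5f e1 6d dc a5.
K' ⊕ ipad = 69 d7 5b ea 93.  K' ⊕ opad = 03 bd 31 80 f9.
Inner input = (K'⊕ipad) ∥ m = 69 d7 5b ea 93 ∥ a5.
Inner hash: sum = 105+215+91+234+147+165 = 957; mod 256 = 189 → bd.
Outer input = (K'⊕opad) ∥ inner = 03 bd 31 80 f9 ∥ bd.
Outer hash (tag): sum = 3+189+49+128+249+189 = 807; mod 256 = 39 → 27.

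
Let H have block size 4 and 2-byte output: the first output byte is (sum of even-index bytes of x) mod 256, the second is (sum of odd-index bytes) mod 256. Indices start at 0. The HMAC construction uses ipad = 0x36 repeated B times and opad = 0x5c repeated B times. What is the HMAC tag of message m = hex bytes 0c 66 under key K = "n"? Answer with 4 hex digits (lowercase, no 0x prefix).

288a

Key "n" = 6e is 1 byte ≤ B = 4; zero-pad to 4 bytes: K' = 6e 00 00 00.
K' ⊕ ipad = 58 36 36 36.  K' ⊕ opad = 32 5c 5c 5c.
Inner input = (K'⊕ipad) ∥ m = 58 36 36 36 ∥ 0c 66.
Inner hash: even-index sum = 154 mod 256 = 154; odd-index sum = 210 mod 256 = 210 → 9a d2.
Outer input = (K'⊕opad) ∥ inner = 32 5c 5c 5c ∥ 9a d2.
Outer hash (tag): even-index sum = 296 mod 256 = 40; odd-index sum = 394 mod 256 = 138 → 28 8a.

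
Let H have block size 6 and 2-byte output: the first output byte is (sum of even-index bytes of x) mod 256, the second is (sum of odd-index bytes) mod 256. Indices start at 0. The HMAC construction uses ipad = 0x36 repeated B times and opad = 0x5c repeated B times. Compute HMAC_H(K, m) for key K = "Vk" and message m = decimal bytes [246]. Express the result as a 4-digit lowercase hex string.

Key "Vk" = 56 6b is 2 bytes ≤ B = 6; zero-pad to 6 bytes: K' = 56 6b 00 00 00 00.
K' ⊕ ipad = 60 5d 36 36 36 36.  K' ⊕ opad = 0a 37 5c 5c 5c 5c.
Inner input = (K'⊕ipad) ∥ m = 60 5d 36 36 36 36 ∥ f6.
Inner hash: even-index sum = 450 mod 256 = 194; odd-index sum = 201 mod 256 = 201 → c2 c9.
Outer input = (K'⊕opad) ∥ inner = 0a 37 5c 5c 5c 5c ∥ c2 c9.
Outer hash (tag): even-index sum = 388 mod 256 = 132; odd-index sum = 440 mod 256 = 184 → 84 b8.

84b8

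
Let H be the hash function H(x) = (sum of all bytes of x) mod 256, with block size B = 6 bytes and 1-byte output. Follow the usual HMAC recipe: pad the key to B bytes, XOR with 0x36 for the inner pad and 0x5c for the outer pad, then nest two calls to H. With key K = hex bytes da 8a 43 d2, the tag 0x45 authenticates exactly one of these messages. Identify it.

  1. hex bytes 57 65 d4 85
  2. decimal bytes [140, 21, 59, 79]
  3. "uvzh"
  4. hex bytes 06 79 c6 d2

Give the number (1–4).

Key hex bytes da 8a 43 d2 is 4 bytes ≤ B = 6; zero-pad to 6 bytes: K' = da 8a 43 d2 00 00.
K' ⊕ ipad = ec bc 75 e4 36 36; K' ⊕ opad = 86 d6 1f 8e 5c 5c.
m1: inner = H(ec bc 75 e4 36 36 57 65 d4 85) = 82; tag = H(86 d6 1f 8e 5c 5c 82) = 43
m2: inner = H(ec bc 75 e4 36 36 8c 15 3b 4f) = 98; tag = H(86 d6 1f 8e 5c 5c 98) = 59
m3: inner = H(ec bc 75 e4 36 36 75 76 7a 68) = 3a; tag = H(86 d6 1f 8e 5c 5c 3a) = fb
m4: inner = H(ec bc 75 e4 36 36 06 79 c6 d2) = 84; tag = H(86 d6 1f 8e 5c 5c 84) = 45 ← matches

4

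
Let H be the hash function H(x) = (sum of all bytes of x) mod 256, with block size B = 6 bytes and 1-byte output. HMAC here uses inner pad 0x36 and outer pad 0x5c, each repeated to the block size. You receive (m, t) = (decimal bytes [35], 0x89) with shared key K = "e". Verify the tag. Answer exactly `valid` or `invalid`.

valid

Key "e" = 65 is 1 byte ≤ B = 6; zero-pad to 6 bytes: K' = 65 00 00 00 00 00.
K' ⊕ ipad = 53 36 36 36 36 36; K' ⊕ opad = 39 5c 5c 5c 5c 5c.
Inner hash: sum = 83+54+54+54+54+54+35 = 388; mod 256 = 132 → 84.
Outer hash (recomputed tag): sum = 57+92+92+92+92+92+132 = 649; mod 256 = 137 → 89.
Recomputed tag = 89; claimed = 89 → match.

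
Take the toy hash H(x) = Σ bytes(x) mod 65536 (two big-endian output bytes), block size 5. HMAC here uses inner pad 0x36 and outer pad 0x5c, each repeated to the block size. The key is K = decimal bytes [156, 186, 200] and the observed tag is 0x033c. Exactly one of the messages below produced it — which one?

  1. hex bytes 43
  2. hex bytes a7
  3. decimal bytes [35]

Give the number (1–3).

Key decimal bytes [156, 186, 200] = 9c ba c8 is 3 bytes ≤ B = 5; zero-pad to 5 bytes: K' = 9c ba c8 00 00.
K' ⊕ ipad = aa 8c fe 36 36; K' ⊕ opad = c0 e6 94 5c 5c.
m1: inner = H(aa 8c fe 36 36 43) = 02 e3; tag = H(c0 e6 94 5c 5c 02 e3) = 03d7
m2: inner = H(aa 8c fe 36 36 a7) = 03 47; tag = H(c0 e6 94 5c 5c 03 47) = 033c ← matches
m3: inner = H(aa 8c fe 36 36 23) = 02 c3; tag = H(c0 e6 94 5c 5c 02 c3) = 03b7

2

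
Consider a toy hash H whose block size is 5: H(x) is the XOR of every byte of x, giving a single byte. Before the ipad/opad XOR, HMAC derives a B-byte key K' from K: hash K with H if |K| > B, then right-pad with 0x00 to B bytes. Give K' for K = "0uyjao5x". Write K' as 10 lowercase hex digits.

1500000000

|K| = 8 > B = 5, so first hash the key.
H(K): XOR 30⊕75⊕79⊕6a⊕61⊕6f⊕35⊕78 = 15.
Zero-pad H(K) = 15 to 5 bytes: K' = 15 00 00 00 00.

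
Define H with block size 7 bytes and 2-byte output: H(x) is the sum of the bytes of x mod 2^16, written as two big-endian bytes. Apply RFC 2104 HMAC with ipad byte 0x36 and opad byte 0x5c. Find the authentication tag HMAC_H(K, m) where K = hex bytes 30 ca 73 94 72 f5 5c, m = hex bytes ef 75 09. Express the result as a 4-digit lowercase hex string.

039b

Key hex bytes 30 ca 73 94 72 f5 5c is exactly B = 7 bytes: K' = 30 ca 73 94 72 f5 5c.
K' ⊕ ipad = 06 fc 45 a2 44 c3 6a.  K' ⊕ opad = 6c 96 2f c8 2e a9 00.
Inner input = (K'⊕ipad) ∥ m = 06 fc 45 a2 44 c3 6a ∥ ef 75 09.
Inner hash: sum = 6+252+69+162+68+195+106+239+117+9 = 1223 → 04 c7.
Outer input = (K'⊕opad) ∥ inner = 6c 96 2f c8 2e a9 00 ∥ 04 c7.
Outer hash (tag): sum = 108+150+47+200+46+169+0+4+199 = 923 → 03 9b.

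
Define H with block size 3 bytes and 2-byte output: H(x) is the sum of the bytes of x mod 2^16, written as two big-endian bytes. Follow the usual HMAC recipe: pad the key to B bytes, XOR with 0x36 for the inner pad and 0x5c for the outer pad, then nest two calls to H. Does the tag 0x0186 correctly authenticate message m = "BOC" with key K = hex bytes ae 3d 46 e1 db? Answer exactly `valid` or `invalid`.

Key hex bytes ae 3d 46 e1 db is 5 bytes > B = 3, so hash it first: H(key) = 02 ed, then zero-pad to 3 bytes: K' = 02 ed 00.
K' ⊕ ipad = 34 db 36; K' ⊕ opad = 5e b1 5c.
Inner hash: sum = 52+219+54+66+79+67 = 537 → 02 19.
Outer hash (recomputed tag): sum = 94+177+92+2+25 = 390 → 01 86.
Recomputed tag = 0186; claimed = 0186 → match.

valid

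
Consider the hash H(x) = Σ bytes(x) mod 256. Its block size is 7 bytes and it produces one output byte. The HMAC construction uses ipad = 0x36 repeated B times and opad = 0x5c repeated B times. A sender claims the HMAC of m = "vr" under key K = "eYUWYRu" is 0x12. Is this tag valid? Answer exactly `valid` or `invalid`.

valid

Key "eYUWYRu" = 65 59 55 57 59 52 75 is exactly B = 7 bytes: K' = 65 59 55 57 59 52 75.
K' ⊕ ipad = 53 6f 63 61 6f 64 43; K' ⊕ opad = 39 05 09 0b 05 0e 29.
Inner hash: sum = 83+111+99+97+111+100+67+118+114 = 900; mod 256 = 132 → 84.
Outer hash (recomputed tag): sum = 57+5+9+11+5+14+41+132 = 274; mod 256 = 18 → 12.
Recomputed tag = 12; claimed = 12 → match.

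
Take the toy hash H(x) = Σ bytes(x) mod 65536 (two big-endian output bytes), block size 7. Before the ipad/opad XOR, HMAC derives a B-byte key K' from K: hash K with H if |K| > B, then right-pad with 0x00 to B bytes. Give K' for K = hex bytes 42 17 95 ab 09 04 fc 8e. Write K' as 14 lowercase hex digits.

|K| = 8 > B = 7, so first hash the key.
H(K): sum = 66+23+149+171+9+4+252+142 = 816 → 03 30.
Zero-pad H(K) = 03 30 to 7 bytes: K' = 03 30 00 00 00 00 00.

03300000000000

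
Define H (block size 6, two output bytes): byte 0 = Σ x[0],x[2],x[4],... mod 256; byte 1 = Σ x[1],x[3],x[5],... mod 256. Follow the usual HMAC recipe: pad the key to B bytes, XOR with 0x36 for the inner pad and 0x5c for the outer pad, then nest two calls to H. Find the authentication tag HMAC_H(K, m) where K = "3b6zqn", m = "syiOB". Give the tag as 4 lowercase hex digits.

Key "3b6zqn" = 33 62 36 7a 71 6e is exactly B = 6 bytes: K' = 33 62 36 7a 71 6e.
K' ⊕ ipad = 05 54 00 4c 47 58.  K' ⊕ opad = 6f 3e 6a 26 2d 32.
Inner input = (K'⊕ipad) ∥ m = 05 54 00 4c 47 58 ∥ 73 79 69 4f 42.
Inner hash: even-index sum = 362 mod 256 = 106; odd-index sum = 448 mod 256 = 192 → 6a c0.
Outer input = (K'⊕opad) ∥ inner = 6f 3e 6a 26 2d 32 ∥ 6a c0.
Outer hash (tag): even-index sum = 368 mod 256 = 112; odd-index sum = 342 mod 256 = 86 → 70 56.

7056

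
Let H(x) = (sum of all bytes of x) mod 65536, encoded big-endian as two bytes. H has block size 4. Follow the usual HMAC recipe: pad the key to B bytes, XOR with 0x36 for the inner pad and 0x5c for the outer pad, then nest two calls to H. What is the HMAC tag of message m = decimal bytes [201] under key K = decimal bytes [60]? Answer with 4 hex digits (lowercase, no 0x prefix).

01ea

Key decimal bytes [60] = 3c is 1 byte ≤ B = 4; zero-pad to 4 bytes: K' = 3c 00 00 00.
K' ⊕ ipad = 0a 36 36 36.  K' ⊕ opad = 60 5c 5c 5c.
Inner input = (K'⊕ipad) ∥ m = 0a 36 36 36 ∥ c9.
Inner hash: sum = 10+54+54+54+201 = 373 → 01 75.
Outer input = (K'⊕opad) ∥ inner = 60 5c 5c 5c ∥ 01 75.
Outer hash (tag): sum = 96+92+92+92+1+117 = 490 → 01 ea.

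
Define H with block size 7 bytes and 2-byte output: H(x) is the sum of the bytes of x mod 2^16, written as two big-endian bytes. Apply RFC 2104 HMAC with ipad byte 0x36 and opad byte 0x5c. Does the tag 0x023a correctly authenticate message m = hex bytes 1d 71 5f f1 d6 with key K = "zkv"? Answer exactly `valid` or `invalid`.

Key "zkv" = 7a 6b 76 is 3 bytes ≤ B = 7; zero-pad to 7 bytes: K' = 7a 6b 76 00 00 00 00.
K' ⊕ ipad = 4c 5d 40 36 36 36 36; K' ⊕ opad = 26 37 2a 5c 5c 5c 5c.
Inner hash: sum = 76+93+64+54+54+54+54+29+113+95+241+214 = 1141 → 04 75.
Outer hash (recomputed tag): sum = 38+55+42+92+92+92+92+4+117 = 624 → 02 70.
Recomputed tag = 0270; claimed = 023a → mismatch.

invalid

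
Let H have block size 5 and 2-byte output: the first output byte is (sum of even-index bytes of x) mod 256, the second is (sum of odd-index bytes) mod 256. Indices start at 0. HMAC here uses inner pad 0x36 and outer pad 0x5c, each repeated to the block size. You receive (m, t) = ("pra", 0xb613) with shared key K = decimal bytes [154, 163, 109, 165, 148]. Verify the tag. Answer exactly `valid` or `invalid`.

Key decimal bytes [154, 163, 109, 165, 148] = 9a a3 6d a5 94 is exactly B = 5 bytes: K' = 9a a3 6d a5 94.
K' ⊕ ipad = ac 95 5b 93 a2; K' ⊕ opad = c6 ff 31 f9 c8.
Inner hash: even-index sum = 539 mod 256 = 27; odd-index sum = 505 mod 256 = 249 → 1b f9.
Outer hash (recomputed tag): even-index sum = 696 mod 256 = 184; odd-index sum = 531 mod 256 = 19 → b8 13.
Recomputed tag = b813; claimed = b613 → mismatch.

invalid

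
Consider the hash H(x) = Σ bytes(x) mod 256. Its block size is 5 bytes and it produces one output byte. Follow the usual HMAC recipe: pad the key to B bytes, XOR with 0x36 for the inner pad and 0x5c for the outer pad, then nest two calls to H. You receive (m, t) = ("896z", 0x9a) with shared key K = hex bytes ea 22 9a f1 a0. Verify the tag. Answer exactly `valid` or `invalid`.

Key hex bytes ea 22 9a f1 a0 is exactly B = 5 bytes: K' = ea 22 9a f1 a0.
K' ⊕ ipad = dc 14 ac c7 96; K' ⊕ opad = b6 7e c6 ad fc.
Inner hash: sum = 220+20+172+199+150+56+57+54+122 = 1050; mod 256 = 26 → 1a.
Outer hash (recomputed tag): sum = 182+126+198+173+252+26 = 957; mod 256 = 189 → bd.
Recomputed tag = bd; claimed = 9a → mismatch.

invalid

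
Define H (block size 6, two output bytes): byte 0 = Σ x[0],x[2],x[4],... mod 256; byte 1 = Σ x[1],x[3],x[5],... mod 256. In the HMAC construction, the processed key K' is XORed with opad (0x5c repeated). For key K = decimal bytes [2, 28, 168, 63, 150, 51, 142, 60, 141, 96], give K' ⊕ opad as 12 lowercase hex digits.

07765c5c5c5c

Key decimal bytes [2, 28, 168, 63, 150, 51, 142, 60, 141, 96] = 02 1c a8 3f 96 33 8e 3c 8d 60 is 10 bytes > B = 6, so hash it first: H(key) = 5b 2a, then zero-pad to 6 bytes: K' = 5b 2a 00 00 00 00.
XOR each byte with 0x5c: 5b⊕5c=07, 2a⊕5c=76, 00⊕5c=5c, 00⊕5c=5c, 00⊕5c=5c, 00⊕5c=5c.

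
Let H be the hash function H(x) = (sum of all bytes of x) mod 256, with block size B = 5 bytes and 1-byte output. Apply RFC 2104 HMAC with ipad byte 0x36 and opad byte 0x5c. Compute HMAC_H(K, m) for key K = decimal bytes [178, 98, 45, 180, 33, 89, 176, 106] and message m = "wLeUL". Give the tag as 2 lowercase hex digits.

a5

Key decimal bytes [178, 98, 45, 180, 33, 89, 176, 106] = b2 62 2d b4 21 59 b0 6a is 8 bytes > B = 5, so hash it first: H(key) = 89, then zero-pad to 5 bytes: K' = 89 00 00 00 00.
K' ⊕ ipad = bf 36 36 36 36.  K' ⊕ opad = d5 5c 5c 5c 5c.
Inner input = (K'⊕ipad) ∥ m = bf 36 36 36 36 ∥ 77 4c 65 55 4c.
Inner hash: sum = 191+54+54+54+54+119+76+101+85+76 = 864; mod 256 = 96 → 60.
Outer input = (K'⊕opad) ∥ inner = d5 5c 5c 5c 5c ∥ 60.
Outer hash (tag): sum = 213+92+92+92+92+96 = 677; mod 256 = 165 → a5.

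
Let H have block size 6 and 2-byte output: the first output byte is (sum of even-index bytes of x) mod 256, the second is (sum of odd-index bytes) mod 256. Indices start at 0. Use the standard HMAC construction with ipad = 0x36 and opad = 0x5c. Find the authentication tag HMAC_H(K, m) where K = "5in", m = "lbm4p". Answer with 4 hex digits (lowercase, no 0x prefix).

Key "5in" = 35 69 6e is 3 bytes ≤ B = 6; zero-pad to 6 bytes: K' = 35 69 6e 00 00 00.
K' ⊕ ipad = 03 5f 58 36 36 36.  K' ⊕ opad = 69 35 32 5c 5c 5c.
Inner input = (K'⊕ipad) ∥ m = 03 5f 58 36 36 36 ∥ 6c 62 6d 34 70.
Inner hash: even-index sum = 474 mod 256 = 218; odd-index sum = 353 mod 256 = 97 → da 61.
Outer input = (K'⊕opad) ∥ inner = 69 35 32 5c 5c 5c ∥ da 61.
Outer hash (tag): even-index sum = 465 mod 256 = 209; odd-index sum = 334 mod 256 = 78 → d1 4e.

d14e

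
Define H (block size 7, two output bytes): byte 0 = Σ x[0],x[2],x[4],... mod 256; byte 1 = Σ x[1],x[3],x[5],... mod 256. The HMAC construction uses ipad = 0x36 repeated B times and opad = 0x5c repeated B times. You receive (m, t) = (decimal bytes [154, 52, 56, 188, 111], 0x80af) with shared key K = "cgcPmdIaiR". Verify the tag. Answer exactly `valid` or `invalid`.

invalid

Key "cgcPmdIaiR" = 63 67 63 50 6d 64 49 61 69 52 is 10 bytes > B = 7, so hash it first: H(key) = e5 ce, then zero-pad to 7 bytes: K' = e5 ce 00 00 00 00 00.
K' ⊕ ipad = d3 f8 36 36 36 36 36; K' ⊕ opad = b9 92 5c 5c 5c 5c 5c.
Inner hash: even-index sum = 613 mod 256 = 101; odd-index sum = 677 mod 256 = 165 → 65 a5.
Outer hash (recomputed tag): even-index sum = 626 mod 256 = 114; odd-index sum = 431 mod 256 = 175 → 72 af.
Recomputed tag = 72af; claimed = 80af → mismatch.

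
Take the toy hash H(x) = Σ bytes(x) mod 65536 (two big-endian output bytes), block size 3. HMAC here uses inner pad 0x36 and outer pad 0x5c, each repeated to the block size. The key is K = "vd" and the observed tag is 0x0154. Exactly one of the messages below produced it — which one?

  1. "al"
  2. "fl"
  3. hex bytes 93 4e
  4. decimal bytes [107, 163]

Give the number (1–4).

1

Key "vd" = 76 64 is 2 bytes ≤ B = 3; zero-pad to 3 bytes: K' = 76 64 00.
K' ⊕ ipad = 40 52 36; K' ⊕ opad = 2a 38 5c.
m1: inner = H(40 52 36 61 6c) = 01 95; tag = H(2a 38 5c 01 95) = 0154 ← matches
m2: inner = H(40 52 36 66 6c) = 01 9a; tag = H(2a 38 5c 01 9a) = 0159
m3: inner = H(40 52 36 93 4e) = 01 a9; tag = H(2a 38 5c 01 a9) = 0168
m4: inner = H(40 52 36 6b a3) = 01 d6; tag = H(2a 38 5c 01 d6) = 0195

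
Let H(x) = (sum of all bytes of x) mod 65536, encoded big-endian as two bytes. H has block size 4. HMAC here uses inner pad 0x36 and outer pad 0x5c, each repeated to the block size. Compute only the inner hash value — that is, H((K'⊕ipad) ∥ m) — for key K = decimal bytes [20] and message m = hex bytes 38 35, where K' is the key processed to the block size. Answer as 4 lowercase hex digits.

Key decimal bytes [20] = 14 is 1 byte ≤ B = 4; zero-pad to 4 bytes: K' = 14 00 00 00.
K' ⊕ ipad = 22 36 36 36.
Inner input = 22 36 36 36 ∥ 38 35.
Inner hash: sum = 34+54+54+54+56+53 = 305 → 01 31.

0131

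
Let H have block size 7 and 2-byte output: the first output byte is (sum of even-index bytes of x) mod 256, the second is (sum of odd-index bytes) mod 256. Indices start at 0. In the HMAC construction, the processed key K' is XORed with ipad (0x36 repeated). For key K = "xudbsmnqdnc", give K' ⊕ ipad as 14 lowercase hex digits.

Key "xudbsmnqdnc" = 78 75 64 62 73 6d 6e 71 64 6e 63 is 11 bytes > B = 7, so hash it first: H(key) = 84 23, then zero-pad to 7 bytes: K' = 84 23 00 00 00 00 00.
XOR each byte with 0x36: 84⊕36=b2, 23⊕36=15, 00⊕36=36, 00⊕36=36, 00⊕36=36, 00⊕36=36, 00⊕36=36.

b2153636363636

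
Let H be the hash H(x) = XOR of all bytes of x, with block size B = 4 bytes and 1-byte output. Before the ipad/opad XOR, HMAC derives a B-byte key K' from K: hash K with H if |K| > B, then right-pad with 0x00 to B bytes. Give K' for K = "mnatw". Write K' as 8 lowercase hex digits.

|K| = 5 > B = 4, so first hash the key.
H(K): XOR 6d⊕6e⊕61⊕74⊕77 = 61.
Zero-pad H(K) = 61 to 4 bytes: K' = 61 00 00 00.

61000000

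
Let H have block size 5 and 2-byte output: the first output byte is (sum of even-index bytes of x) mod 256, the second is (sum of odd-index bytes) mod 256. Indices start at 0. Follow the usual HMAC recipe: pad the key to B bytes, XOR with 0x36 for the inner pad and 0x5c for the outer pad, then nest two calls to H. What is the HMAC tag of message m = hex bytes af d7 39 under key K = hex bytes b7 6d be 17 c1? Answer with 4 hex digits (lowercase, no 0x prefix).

Key hex bytes b7 6d be 17 c1 is exactly B = 5 bytes: K' = b7 6d be 17 c1.
K' ⊕ ipad = 81 5b 88 21 f7.  K' ⊕ opad = eb 31 e2 4b 9d.
Inner input = (K'⊕ipad) ∥ m = 81 5b 88 21 f7 ∥ af d7 39.
Inner hash: even-index sum = 727 mod 256 = 215; odd-index sum = 356 mod 256 = 100 → d7 64.
Outer input = (K'⊕opad) ∥ inner = eb 31 e2 4b 9d ∥ d7 64.
Outer hash (tag): even-index sum = 718 mod 256 = 206; odd-index sum = 339 mod 256 = 83 → ce 53.

ce53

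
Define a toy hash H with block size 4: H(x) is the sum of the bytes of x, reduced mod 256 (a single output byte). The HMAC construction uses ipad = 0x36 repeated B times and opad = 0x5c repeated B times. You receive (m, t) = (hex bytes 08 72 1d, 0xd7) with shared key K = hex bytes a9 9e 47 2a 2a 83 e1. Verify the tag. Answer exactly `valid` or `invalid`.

Key hex bytes a9 9e 47 2a 2a 83 e1 is 7 bytes > B = 4, so hash it first: H(key) = 46, then zero-pad to 4 bytes: K' = 46 00 00 00.
K' ⊕ ipad = 70 36 36 36; K' ⊕ opad = 1a 5c 5c 5c.
Inner hash: sum = 112+54+54+54+8+114+29 = 425; mod 256 = 169 → a9.
Outer hash (recomputed tag): sum = 26+92+92+92+169 = 471; mod 256 = 215 → d7.
Recomputed tag = d7; claimed = d7 → match.

valid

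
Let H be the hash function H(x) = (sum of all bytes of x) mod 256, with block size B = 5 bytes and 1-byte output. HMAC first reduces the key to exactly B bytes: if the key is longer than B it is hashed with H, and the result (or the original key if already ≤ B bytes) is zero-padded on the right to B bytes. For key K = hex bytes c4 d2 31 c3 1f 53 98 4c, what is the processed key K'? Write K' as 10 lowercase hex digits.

|K| = 8 > B = 5, so first hash the key.
H(K): sum = 196+210+49+195+31+83+152+76 = 992; mod 256 = 224 → e0.
Zero-pad H(K) = e0 to 5 bytes: K' = e0 00 00 00 00.

e000000000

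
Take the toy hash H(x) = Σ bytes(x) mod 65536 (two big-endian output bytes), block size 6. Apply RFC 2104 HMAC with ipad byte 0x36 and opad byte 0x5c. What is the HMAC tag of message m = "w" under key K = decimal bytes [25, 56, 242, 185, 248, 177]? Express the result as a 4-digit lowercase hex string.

Key decimal bytes [25, 56, 242, 185, 248, 177] = 19 38 f2 b9 f8 b1 is exactly B = 6 bytes: K' = 19 38 f2 b9 f8 b1.
K' ⊕ ipad = 2f 0e c4 8f ce 87.  K' ⊕ opad = 45 64 ae e5 a4 ed.
Inner input = (K'⊕ipad) ∥ m = 2f 0e c4 8f ce 87 ∥ 77.
Inner hash: sum = 47+14+196+143+206+135+119 = 860 → 03 5c.
Outer input = (K'⊕opad) ∥ inner = 45 64 ae e5 a4 ed ∥ 03 5c.
Outer hash (tag): sum = 69+100+174+229+164+237+3+92 = 1068 → 04 2c.

042c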